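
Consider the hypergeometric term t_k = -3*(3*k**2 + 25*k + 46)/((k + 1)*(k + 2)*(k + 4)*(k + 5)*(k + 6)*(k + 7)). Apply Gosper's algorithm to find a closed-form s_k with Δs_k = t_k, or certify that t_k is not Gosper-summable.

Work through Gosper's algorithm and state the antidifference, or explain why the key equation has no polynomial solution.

Compute t_(k+1)/t_k: get (k + 1)*(k + 4)*(25*k + 3*(k + 1)**2 + 71)/((k + 3)*(k + 8)*(3*k**2 + 25*k + 46)).
So A=k + 1 and B=k + 8, with C=k**3 + 34*k**2/3 + 121*k/3 + 46.
f must satisfy (k + 1)·f(k+1) − (k + 7)·f(k) = k**3 + 34*k**2/3 + 121*k/3 + 46.
d = 6 from the (1,1,3) case.
Coefficient equations give f(k) = k*(k + 2)*(k + 3)*(k + 5)*(k**2 + 11*k + 34)/72.
Then R = B(k−1)f/C = k*(k + 2)*(k + 5)*(k + 7)*(k**2 + 11*k + 34)/(24*(3*k**2 + 25*k + 46)), so s_k = R(k)·t_k = k*(-k**2 - 11*k - 34)/(8*(k**3 + 11*k**2 + 34*k + 24)).
Verify: 3*(-3*k**2 - 25*k - 46)/(k**6 + 25*k**5 + 247*k**4 + 1219*k**3 + 3112*k**2 + 3796*k + 1680) matches t_k.

s_k = k*(-k**2 - 11*k - 34)/(8*(k**3 + 11*k**2 + 34*k + 24))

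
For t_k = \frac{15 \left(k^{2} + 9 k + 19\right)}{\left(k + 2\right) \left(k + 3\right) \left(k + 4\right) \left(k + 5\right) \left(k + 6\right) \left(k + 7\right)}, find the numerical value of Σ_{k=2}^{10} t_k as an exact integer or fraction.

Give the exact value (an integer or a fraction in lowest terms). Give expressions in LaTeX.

Σ = 347/14144

Compute t_(k+1)/t_k: get (k + 2)*(9*k + (k + 1)**2 + 28)/((k + 8)*(k**2 + 9*k + 19)).
Factor: A=k + 2; B=k + 8; C=k**2 + 9*k + 19.
Key eq: (k + 2)·f(k+1) = (k + 7)·f(k) + (k**2 + 9*k + 19).
d = 5 from the (1,1,2) case.
Solving with deg f ≤ 5: f(k) = k*(k + 3)*(k + 5)*(k**2 + 12*k + 44)/144.
Certificate R = B(k−1)f/C = k*(k + 3)*(k + 5)*(k + 7)*(k**2 + 12*k + 44)/(144*(k**2 + 9*k + 19)) gives s_k = 5*k*(k**2 + 12*k + 44)/(48*(k**3 + 12*k**2 + 44*k + 48)).
s_(k+1) − s_k = 15*(k**2 + 9*k + 19)/(k**6 + 27*k**5 + 295*k**4 + 1665*k**3 + 5104*k**2 + 8028*k + 5040) = t_k.
Telescoping: Σ = s_(11) − s_(2) = 363/3536 − (5/64) = 347/14144.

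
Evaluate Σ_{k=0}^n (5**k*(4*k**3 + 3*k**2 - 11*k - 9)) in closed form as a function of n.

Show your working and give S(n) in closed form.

S(n) = 5*5**n*n**3 - 10*5**n*n - 10*5**n + 1

Step 1: r(k) = 5*(4*k**3 + 15*k**2 + 7*k - 13)/(4*k**3 + 3*k**2 - 11*k - 9).
A = 5, B = 1, C = k**3 + 3*k**2/4 - 11*k/4 - 9/4.
Set up (5)·f(k+1) − (1)·f(k) − (k**3 + 3*k**2/4 - 11*k/4 - 9/4) = 0.
Degrees (0,0,3) ⇒ d ≤ 3.
Solve for f: f(k) = (k**3 - 3*k**2 + k - 1)/4 (degree 3 ≤ 3).
Then R = B(k−1)f/C = (k**3 - 3*k**2 + k - 1)/(4*k**3 + 3*k**2 - 11*k - 9), so s_k = R(k)·t_k = 5**k*(k**3 - 3*k**2 + k - 1).
s_(k+1) − s_k = 5**k*(4*k**3 + 3*k**2 - 11*k - 9) = t_k.
s_(n+1) = 5**(n + 1)*(n**3 - 2*n - 2) and s_(0) = -1, so S(n) = 5*5**n*n**3 - 10*5**n*n - 10*5**n + 1.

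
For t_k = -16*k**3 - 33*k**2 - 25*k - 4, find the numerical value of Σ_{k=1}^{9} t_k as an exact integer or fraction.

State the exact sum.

Σ = -42966

Ratio r(k) = (16*k**3 + 81*k**2 + 139*k + 78)/(16*k**3 + 33*k**2 + 25*k + 4).
Normal form (A,B,C) = (1, 1, k**3 + 33*k**2/16 + 25*k/16 + 1/4).
Set up (1)·f(k+1) − (1)·f(k) − (k**3 + 33*k**2/16 + 25*k/16 + 1/4) = 0.
d = 4 from the (0,0,3) case.
A polynomial solution: f(k) = k*(4*k**3 + 3*k**2 - 3)/16.
Get s_k = R·t_k = k*(-4*k**3 - 3*k**2 + 3) with R(k) = B(k−1)f(k)/C(k) = k*(4*k**3 + 3*k**2 - 3)/(16*k**3 + 33*k**2 + 25*k + 4).
s_(k+1) − s_k = -16*k**3 - 33*k**2 - 25*k - 4 = t_k.
Sum = s_(10) − s_(1); s_(10) = -42970, s_(1) = -4 ⇒ -42966.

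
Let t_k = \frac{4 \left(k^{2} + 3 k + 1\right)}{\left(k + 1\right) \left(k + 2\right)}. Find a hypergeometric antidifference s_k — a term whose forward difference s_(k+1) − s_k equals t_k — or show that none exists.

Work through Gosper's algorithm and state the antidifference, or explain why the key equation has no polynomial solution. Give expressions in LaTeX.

s_k = \frac{4 k^{2}}{k + 1}

Compute t_(k+1)/t_k: get (k + 1)*(3*k + (k + 1)**2 + 4)/((k + 3)*(k**2 + 3*k + 1)).
Normal form (A,B,C) = (k + 1, k + 3, k**2 + 3*k + 1).
f must satisfy (k + 1)·f(k+1) − (k + 2)·f(k) = k**2 + 3*k + 1.
deg f ≤ 2 (via 1,1,2).
Match coefficients ⇒ f(k) = k**2.
R(k) = B(k−1)·f(k)/C(k) = k**2*(k + 2)/(k**2 + 3*k + 1); s_k = R·t_k = 4*k**2/(k + 1).
Verify: 4*(k**2 + 3*k + 1)/(k**2 + 3*k + 2) matches t_k.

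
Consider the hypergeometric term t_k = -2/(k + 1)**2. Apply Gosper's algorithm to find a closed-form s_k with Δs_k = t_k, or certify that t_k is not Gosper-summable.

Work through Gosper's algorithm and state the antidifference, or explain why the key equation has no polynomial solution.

not Gosper-summable; s_k does not exist

The ratio is (k + 1)**2/(k + 2)**2.
Factor: A=k**2 + 2*k + 1; B=k**2 + 4*k + 4; C=1.
Key eq: (k**2 + 2*k + 1)·f(k+1) = (k**2 + 2*k + 1)·f(k) + (1).
Degrees (2,2,0) ⇒ d ≤ 0.
Generic f = c0 gives residual -1; -1 = 0 cannot hold, so t_k is not Gosper-summable.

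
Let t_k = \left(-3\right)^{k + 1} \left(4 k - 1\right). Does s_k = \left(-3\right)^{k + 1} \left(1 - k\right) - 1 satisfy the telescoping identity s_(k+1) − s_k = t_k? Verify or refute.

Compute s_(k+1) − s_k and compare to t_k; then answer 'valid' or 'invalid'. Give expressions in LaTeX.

Valid — Δs_k = t_k.

s_(k+1) = -9*(-3)**k*k - 1
s_(k+1) − s_k = (-3)**(k + 1)*(4*k - 1)
(s_(k+1) − s_k) − t_k = 0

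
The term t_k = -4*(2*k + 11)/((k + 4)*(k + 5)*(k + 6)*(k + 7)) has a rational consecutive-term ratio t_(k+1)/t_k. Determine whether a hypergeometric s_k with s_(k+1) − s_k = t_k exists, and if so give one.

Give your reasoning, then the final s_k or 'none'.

The ratio is (k + 4)*(2*k + 13)/((k + 8)*(2*k + 11)).
Gosper form: A/B · C(k+1)/C(k) with A=k + 4, B=k + 8, C=k + 11/2.
Need (k + 4)·f(k+1) − (k + 7)·f(k) = k + 11/2.
From deg A=1, deg B=1, deg C=1: d=3.
Solving with deg f ≤ 3: f(k) = k*(k + 5)*(k + 10)/48.
So s_k = (B(k−1)f/C)·t_k = (k*(k + 5)*(k + 7)*(k + 10)/(24*(2*k + 11)))·t_k = k*(-k - 10)/(6*(k**2 + 10*k + 24)).
s_(k+1) − s_k = 4*(-2*k - 11)/(k**4 + 22*k**3 + 179*k**2 + 638*k + 840) = t_k.

s_k = k*(-k - 10)/(6*(k**2 + 10*k + 24))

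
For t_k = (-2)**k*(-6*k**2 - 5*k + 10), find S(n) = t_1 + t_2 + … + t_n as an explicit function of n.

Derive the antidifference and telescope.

S(n) = -4*(-2)**n*n**2 - 6*(-2)**n*n + 6*(-2)**n - 6

Compute t_(k+1)/t_k: get 2*(-5*k - 6*(k + 1)**2 + 5)/(6*k**2 + 5*k - 10).
Normal form (A,B,C) = (-2, 1, k**2 + 5*k/6 - 5/3).
Key eq: (-2)·f(k+1) = (1)·f(k) + (k**2 + 5*k/6 - 5/3).
Degrees (0,0,2) ⇒ d ≤ 2.
Solving with deg f ≤ 2: f(k) = -(2*k**2 - k - 4)/6.
R(k) = B(k−1)·f(k)/C(k) = -(2*k**2 - k - 4)/(6*k**2 + 5*k - 10); s_k = R·t_k = (-2)**k*(2*k**2 - k - 4).
Δs = (-2)**k*(-6*k**2 - 5*k + 10), as required.
Evaluate: s_(n+1) = (-2)**(n + 1)*(2*n**2 + 3*n - 3); subtract s_(1) = 6 ⇒ S(n) = -4*(-2)**n*n**2 - 6*(-2)**n*n + 6*(-2)**n - 6.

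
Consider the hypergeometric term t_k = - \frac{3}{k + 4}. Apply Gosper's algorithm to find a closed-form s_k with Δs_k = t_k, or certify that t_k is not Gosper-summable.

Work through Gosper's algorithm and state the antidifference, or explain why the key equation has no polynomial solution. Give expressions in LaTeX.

no hypergeometric antidifference exists

r(k) = (k + 4)/(k + 5) after simplifying.
Gosper form: A/B · C(k+1)/C(k) with A=k + 4, B=k + 5, C=1.
Key eq: (k + 4)·f(k+1) = (k + 4)·f(k) + (1).
Degrees (1,1,0) ⇒ d ≤ 0.
Put f(k) = c0: A·f(k+1) − B(k−1)·f(k) − C = -1; need -1 = 0 — inconsistent ⇒ no f, not summable.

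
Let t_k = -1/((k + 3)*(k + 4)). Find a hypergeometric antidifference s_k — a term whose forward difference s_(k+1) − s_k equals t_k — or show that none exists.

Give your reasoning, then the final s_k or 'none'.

s_k = -k/(3*k + 9)

The ratio is (k + 3)/(k + 5).
A = k + 3, B = k + 5, C = 1.
Set up (k + 3)·f(k+1) − (k + 4)·f(k) − (1) = 0.
d = 1 from the (1,1,0) case.
Coefficient equations give f(k) = k/3.
R(k) = B(k−1)·f(k)/C(k) = k*(k + 4)/3; s_k = R·t_k = -k/(3*k + 9).
s_(k+1) − s_k = -1/(k**2 + 7*k + 12) = t_k.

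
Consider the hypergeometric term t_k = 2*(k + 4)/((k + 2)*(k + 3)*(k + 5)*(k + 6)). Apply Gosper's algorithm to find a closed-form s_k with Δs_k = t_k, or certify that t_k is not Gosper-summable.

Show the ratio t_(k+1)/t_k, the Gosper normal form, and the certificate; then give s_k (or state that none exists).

Step 1: r(k) = (k + 2)*(k + 5)**2/((k + 4)**2*(k + 7)).
Factor: A=k + 2; B=k + 7; C=k**2 + 8*k + 16.
Solve (k + 2)·f(k+1) − (k + 6)·f(k) = k**2 + 8*k + 16.
Bound: deg f ≤ 4.
Solving with deg f ≤ 4: f(k) = k*(k + 3)*(k + 4)*(k + 7)/20.
Get s_k = R·t_k = k*(k + 7)/(10*(k**2 + 7*k + 10)) with R(k) = B(k−1)f(k)/C(k) = k*(k + 3)*(k + 6)*(k + 7)/(20*(k + 4)).
Δs = 2*(k + 4)/(k**4 + 16*k**3 + 91*k**2 + 216*k + 180), as required.

s_k = k*(k + 7)/(10*(k**2 + 7*k + 10))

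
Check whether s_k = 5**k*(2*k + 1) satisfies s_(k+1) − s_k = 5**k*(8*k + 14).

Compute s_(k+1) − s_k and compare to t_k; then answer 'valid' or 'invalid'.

s_(k+1) = 5**(k + 1)*(2*k + 3)
s_(k+1) − s_k = 5**k*(8*k + 14)
(s_(k+1) − s_k) − t_k = 0

valid (s_(k+1) − s_k reduces to t_k)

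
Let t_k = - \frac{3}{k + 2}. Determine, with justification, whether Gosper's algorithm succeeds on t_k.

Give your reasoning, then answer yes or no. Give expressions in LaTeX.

Step 1: r(k) = (k + 2)/(k + 3).
Normal form (A,B,C) = (k + 2, k + 3, 1).
Solve (k + 2)·f(k+1) − (k + 2)·f(k) = 1.
deg f ≤ 0 (via 1,1,0).
Put f(k) = c0: A·f(k+1) − B(k−1)·f(k) − C = -1; need -1 = 0 — inconsistent ⇒ no f, not summable.

No — t_k has no hypergeometric antidifference.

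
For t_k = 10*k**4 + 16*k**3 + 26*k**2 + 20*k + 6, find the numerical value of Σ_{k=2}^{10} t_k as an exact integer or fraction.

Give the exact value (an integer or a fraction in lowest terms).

Ratio r(k) = (5*k**4 + 28*k**3 + 67*k**2 + 80*k + 39)/(5*k**4 + 8*k**3 + 13*k**2 + 10*k + 3).
Take A(k)=1, B(k)=1, C(k)=k**4 + 8*k**3/5 + 13*k**2/5 + 2*k + 3/5.
Solve (1)·f(k+1) − (1)·f(k) = k**4 + 8*k**3/5 + 13*k**2/5 + 2*k + 3/5.
deg f ≤ 5 (via 0,0,4).
Solve for f: f(k) = k**2*(2*k**3 - k**2 + 4*k + 1)/10 (degree 5 ≤ 5).
Certificate R = B(k−1)f/C = k**2*(2*k**3 - k**2 + 4*k + 1)/(2*(5*k**4 + 8*k**3 + 13*k**2 + 10*k + 3)) gives s_k = k**2*(2*k**3 - k**2 + 4*k + 1).
Δs = 10*k**4 + 16*k**3 + 26*k**2 + 20*k + 6, as required.
Sum = s_(11) − s_(2); s_(11) = 312906, s_(2) = 84 ⇒ 312822.

Σ = 312822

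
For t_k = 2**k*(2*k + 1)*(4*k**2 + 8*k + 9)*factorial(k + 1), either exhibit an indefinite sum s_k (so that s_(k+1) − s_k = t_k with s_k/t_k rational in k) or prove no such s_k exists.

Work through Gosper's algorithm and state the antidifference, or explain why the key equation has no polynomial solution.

Compute t_(k+1)/t_k: get 2*(8*k**4 + 60*k**3 + 178*k**2 + 243*k + 126)/(8*k**3 + 20*k**2 + 26*k + 9).
Normal form (A,B,C) = (2*k + 4, 1, k**3 + 5*k**2/2 + 13*k/4 + 9/8).
Key eq: (2*k + 4)·f(k+1) = (1)·f(k) + (k**3 + 5*k**2/2 + 13*k/4 + 9/8).
Degrees (1,0,3) ⇒ d ≤ 2.
Coefficient equations give f(k) = (4*k**2 - 4*k + 3)/8.
Certificate R = B(k−1)f/C = (4*k**2 - 4*k + 3)/((2*k + 1)*(4*k**2 + 8*k + 9)) gives s_k = 2**k*(4*k**2 - 4*k + 3)*factorial(k + 1).
Verify: 2**k*(2*k + 1)*(4*k**2 + 8*k + 9)*factorial(k + 1) matches t_k.

s_k = 2**k*(4*k**2 - 4*k + 3)*factorial(k + 1)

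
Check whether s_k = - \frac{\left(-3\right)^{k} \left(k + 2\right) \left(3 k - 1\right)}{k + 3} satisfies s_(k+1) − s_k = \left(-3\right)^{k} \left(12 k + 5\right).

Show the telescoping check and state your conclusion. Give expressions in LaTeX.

Invalid: residual \frac{\left(-3\right)^{k} \left(- 12 k^{2} - 44 k - 14\right)}{k^{2} + 7 k + 12} ≠ 0.

s_(k+1) = 3*(-3)**k*(k + 3)*(3*k + 2)/(k + 4)
s_(k+1) − s_k = (-3)**k*(12*k**3 + 77*k**2 + 135*k + 46)/(k**2 + 7*k + 12)
(s_(k+1) − s_k) − t_k = (-3)**k*(-12*k**2 - 44*k - 14)/(k**2 + 7*k + 12)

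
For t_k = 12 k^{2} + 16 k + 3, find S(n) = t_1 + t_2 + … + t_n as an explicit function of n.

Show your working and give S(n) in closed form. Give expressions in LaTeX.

Compute t_(k+1)/t_k: get (12*k**2 + 40*k + 31)/(12*k**2 + 16*k + 3).
A = 1, B = 1, C = k**2 + 4*k/3 + 1/4.
Set up (1)·f(k+1) − (1)·f(k) − (k**2 + 4*k/3 + 1/4) = 0.
Bound: deg f ≤ 3.
Solve for f: f(k) = k*(4*k**2 + 2*k - 3)/12 (degree 3 ≤ 3).
R(k) = B(k−1)·f(k)/C(k) = k*(4*k**2 + 2*k - 3)/(12*k**2 + 16*k + 3); s_k = R·t_k = k*(4*k**2 + 2*k - 3).
Verify: 12*k**2 + 16*k + 3 matches t_k.
Evaluate: s_(n+1) = 4*n**3 + 14*n**2 + 13*n + 3; subtract s_(1) = 3 ⇒ S(n) = n*(4*n**2 + 14*n + 13).

S(n) = n \left(4 n^{2} + 14 n + 13\right)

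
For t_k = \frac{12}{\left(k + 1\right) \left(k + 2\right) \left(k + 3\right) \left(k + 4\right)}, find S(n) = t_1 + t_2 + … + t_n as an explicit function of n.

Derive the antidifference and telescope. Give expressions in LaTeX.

Step 1: r(k) = (k + 1)/(k + 5).
Normal form (A,B,C) = (k + 1, k + 5, 1).
Need (k + 1)·f(k+1) − (k + 4)·f(k) = 1.
Degrees (1,1,0) ⇒ d ≤ 3.
Solving with deg f ≤ 3: f(k) = k*(k**2 + 6*k + 11)/18.
Then R = B(k−1)f/C = k*(k + 4)*(k**2 + 6*k + 11)/18, so s_k = R(k)·t_k = 2*k*(k**2 + 6*k + 11)/(3*(k + 1)*(k + 2)*(k + 3)).
s_(k+1) − s_k = 12/(k**4 + 10*k**3 + 35*k**2 + 50*k + 24) = t_k.
Evaluate: s_(n+1) = 2*(n**3 + 9*n**2 + 26*n + 18)/(3*(n**3 + 9*n**2 + 26*n + 24)); subtract s_(1) = 1/2 ⇒ S(n) = n*(n**2 + 9*n + 26)/(6*(n**3 + 9*n**2 + 26*n + 24)).

S(n) = \frac{n \left(n^{2} + 9 n + 26\right)}{6 \left(n^{3} + 9 n^{2} + 26 n + 24\right)}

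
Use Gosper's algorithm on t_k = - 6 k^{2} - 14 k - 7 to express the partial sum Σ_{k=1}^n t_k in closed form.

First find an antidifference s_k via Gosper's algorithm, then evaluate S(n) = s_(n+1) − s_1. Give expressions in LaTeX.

The ratio is (6*k**2 + 26*k + 27)/(6*k**2 + 14*k + 7).
A = 1, B = 1, C = k**2 + 7*k/3 + 7/6.
Set up (1)·f(k+1) − (1)·f(k) − (k**2 + 7*k/3 + 7/6) = 0.
From deg A=0, deg B=0, deg C=2: d=3.
Coefficient equations give f(k) = k*(2*k**2 + 4*k + 1)/6.
Get s_k = R·t_k = k*(-2*k**2 - 4*k - 1) with R(k) = B(k−1)f(k)/C(k) = k*(2*k**2 + 4*k + 1)/(6*k**2 + 14*k + 7).
s_(k+1) − s_k = -6*k**2 - 14*k - 7 = t_k.
Telescope: S(n) = s_(n+1) − s_(1) = -2*n**3 - 10*n**2 - 15*n - 7 − (-7) = n*(-2*n**2 - 10*n - 15).

S(n) = n \left(- 2 n^{2} - 10 n - 15\right)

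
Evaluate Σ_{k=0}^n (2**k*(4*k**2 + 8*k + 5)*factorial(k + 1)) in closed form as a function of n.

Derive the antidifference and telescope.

S(n) = 4*2**n*n*factorial(n + 2) + 2*2**n*factorial(n + 2) + 1

Step 1: r(k) = 2*(4*k**3 + 24*k**2 + 49*k + 34)/(4*k**2 + 8*k + 5).
Normal form (A,B,C) = (2*k + 4, 1, k**2 + 2*k + 5/4).
Solve (2*k + 4)·f(k+1) − (1)·f(k) = k**2 + 2*k + 5/4.
Bound: deg f ≤ 1.
A polynomial solution: f(k) = (2*k - 1)/4.
So s_k = (B(k−1)f/C)·t_k = ((2*k - 1)/(4*k**2 + 8*k + 5))·t_k = 2**k*(2*k - 1)*factorial(k + 1).
Verify: 2**k*(4*k**2 + 8*k + 5)*factorial(k + 1) matches t_k.
Telescope: S(n) = s_(n+1) − s_(0) = 2**(n + 1)*(2*n + 1)*factorial(n + 2) − (-1) = 4*2**n*n*factorial(n + 2) + 2*2**n*factorial(n + 2) + 1.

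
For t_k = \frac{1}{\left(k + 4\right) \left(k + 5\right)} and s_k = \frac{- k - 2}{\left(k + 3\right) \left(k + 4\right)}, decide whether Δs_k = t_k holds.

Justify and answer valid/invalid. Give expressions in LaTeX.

Invalid: residual - \frac{2}{k^{3} + 12 k^{2} + 47 k + 60} ≠ 0.

s_(k+1) = (-k - 3)/((k + 4)*(k + 5))
s_(k+1) − s_k = (k + 1)/(k**3 + 12*k**2 + 47*k + 60)
(s_(k+1) − s_k) − t_k = -2/(k**3 + 12*k**2 + 47*k + 60)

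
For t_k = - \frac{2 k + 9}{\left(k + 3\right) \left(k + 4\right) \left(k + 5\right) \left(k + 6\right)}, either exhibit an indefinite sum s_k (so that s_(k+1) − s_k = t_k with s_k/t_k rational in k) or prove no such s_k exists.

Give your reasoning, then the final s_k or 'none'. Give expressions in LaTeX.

r(k) = (k + 3)*(2*k + 11)/((k + 7)*(2*k + 9)) after simplifying.
Gosper form: A/B · C(k+1)/C(k) with A=k + 3, B=k + 7, C=k + 9/2.
Solve (k + 3)·f(k+1) − (k + 6)·f(k) = k + 9/2.
From deg A=1, deg B=1, deg C=1: d=3.
A polynomial solution: f(k) = k*(k + 4)*(k + 8)/30.
Then R = B(k−1)f/C = k*(k + 4)*(k + 6)*(k + 8)/(15*(2*k + 9)), so s_k = R(k)·t_k = k*(-k - 8)/(15*(k**2 + 8*k + 15)).
s_(k+1) − s_k = (-2*k - 9)/(k**4 + 18*k**3 + 119*k**2 + 342*k + 360) = t_k.

s_k = \frac{k \left(- k - 8\right)}{15 \left(k^{2} + 8 k + 15\right)}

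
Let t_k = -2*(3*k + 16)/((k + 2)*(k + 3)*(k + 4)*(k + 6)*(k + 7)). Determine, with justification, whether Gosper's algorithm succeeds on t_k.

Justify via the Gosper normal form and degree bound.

t_(k+1)/t_k = (k + 2)*(k + 6)*(3*k + 19)/((k + 5)*(k + 8)*(3*k + 16)).
Gosper form: A/B · C(k+1)/C(k) with A=k + 2, B=k + 8, C=k**2 + 31*k/3 + 80/3.
Key eq: (k + 2)·f(k+1) = (k + 7)·f(k) + (k**2 + 31*k/3 + 80/3).
d = 5 from the (1,1,2) case.
A polynomial solution: f(k) = k*(k + 4)*(k + 5)*(k**2 + 11*k + 36)/108.
Then R = B(k−1)f/C = k*(k + 4)*(k + 7)*(k**2 + 11*k + 36)/(36*(3*k + 16)), so s_k = R(k)·t_k = k*(-k**2 - 11*k - 36)/(18*(k**3 + 11*k**2 + 36*k + 36)).
Δs = 2*(-3*k - 16)/(k**5 + 22*k**4 + 185*k**3 + 740*k**2 + 1404*k + 1008), as required.

Yes. s_k = k*(-k**2 - 11*k - 36)/(18*(k**3 + 11*k**2 + 36*k + 36)).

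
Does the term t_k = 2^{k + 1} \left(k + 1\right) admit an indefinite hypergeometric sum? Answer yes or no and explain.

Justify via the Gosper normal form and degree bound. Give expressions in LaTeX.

Yes. s_k = 2^{k + 1} \left(k - 1\right).

r(k) = 2*(k + 2)/(k + 1) after simplifying.
Normal form (A,B,C) = (2, 1, k + 1).
Need (2)·f(k+1) − (1)·f(k) = k + 1.
deg f ≤ 1 (via 0,0,1).
Match coefficients ⇒ f(k) = k - 1.
Then R = B(k−1)f/C = (k - 1)/(k + 1), so s_k = R(k)·t_k = 2**(k + 1)*(k - 1).
s_(k+1) − s_k = 2**(k + 1)*(k + 1) = t_k.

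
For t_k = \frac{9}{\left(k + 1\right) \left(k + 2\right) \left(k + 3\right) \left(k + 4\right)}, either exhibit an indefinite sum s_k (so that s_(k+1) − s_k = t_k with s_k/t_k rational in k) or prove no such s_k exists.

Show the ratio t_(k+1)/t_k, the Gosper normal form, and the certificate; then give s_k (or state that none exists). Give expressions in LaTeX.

t_(k+1)/t_k = (k + 1)/(k + 5).
A = k + 1, B = k + 5, C = 1.
Set up (k + 1)·f(k+1) − (k + 4)·f(k) − (1) = 0.
From deg A=1, deg B=1, deg C=0: d=3.
Solve for f: f(k) = k*(k**2 + 6*k + 11)/18 (degree 3 ≤ 3).
Certificate R = B(k−1)f/C = k*(k + 4)*(k**2 + 6*k + 11)/18 gives s_k = k*(k**2 + 6*k + 11)/(2*(k + 1)*(k + 2)*(k + 3)).
Verify: 9/(k**4 + 10*k**3 + 35*k**2 + 50*k + 24) matches t_k.

s_k = \frac{k \left(k^{2} + 6 k + 11\right)}{2 \left(k + 1\right) \left(k + 2\right) \left(k + 3\right)}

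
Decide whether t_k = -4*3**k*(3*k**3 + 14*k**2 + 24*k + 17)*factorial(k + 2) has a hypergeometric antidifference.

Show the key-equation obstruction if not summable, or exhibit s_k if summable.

Compute t_(k+1)/t_k: get 3*(3*k**4 + 32*k**3 + 130*k**2 + 241*k + 174)/(3*k**3 + 14*k**2 + 24*k + 17).
Factor: A=3*k + 9; B=1; C=k**3 + 14*k**2/3 + 8*k + 17/3.
Solve (3*k + 9)·f(k+1) − (1)·f(k) = k**3 + 14*k**2/3 + 8*k + 17/3.
d = 2 from the (1,0,3) case.
Solving with deg f ≤ 2: f(k) = (k**2 + 1)/3.
So s_k = (B(k−1)f/C)·t_k = ((k**2 + 1)/(3*k**3 + 14*k**2 + 24*k + 17))·t_k = -4*3**k*(k**2 + 1)*factorial(k + 2).
Verify: -4*3**k*(3*k**3 + 14*k**2 + 24*k + 17)*factorial(k + 2) matches t_k.

Yes. s_k = -4*3**k*(k**2 + 1)*factorial(k + 2).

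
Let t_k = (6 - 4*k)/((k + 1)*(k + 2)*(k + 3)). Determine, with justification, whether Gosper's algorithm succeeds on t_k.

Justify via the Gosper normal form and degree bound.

Yes. s_k = k*(k + 11)/(2*(k + 1)*(k + 2)).

Ratio r(k) = (k + 1)*(2*k - 1)/((k + 4)*(2*k - 3)).
A = k + 1, B = k + 4, C = k - 3/2.
Need (k + 1)·f(k+1) − (k + 3)·f(k) = k - 3/2.
Bound: deg f ≤ 2.
Match coefficients ⇒ f(k) = -k*(k + 11)/8.
Then R = B(k−1)f/C = -k*(k + 3)*(k + 11)/(4*(2*k - 3)), so s_k = R(k)·t_k = k*(k + 11)/(2*(k + 1)*(k + 2)).
Check: Δs_k = 2*(3 - 2*k)/(k**3 + 6*k**2 + 11*k + 6). ✓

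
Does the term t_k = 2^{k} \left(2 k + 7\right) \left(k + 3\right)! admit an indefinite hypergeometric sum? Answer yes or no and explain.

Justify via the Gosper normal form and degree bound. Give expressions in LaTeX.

Step 1: r(k) = 2*(k + 4)*(2*k + 9)/(2*k + 7).
Gosper form: A/B · C(k+1)/C(k) with A=2*k + 8, B=1, C=k + 7/2.
f must satisfy (2*k + 8)·f(k+1) − (1)·f(k) = k + 7/2.
deg f ≤ 0 (via 1,0,1).
Match coefficients ⇒ f(k) = 1/2.
Certificate R = B(k−1)f/C = 1/(2*k + 7) gives s_k = 2**k*factorial(k + 3).
Δs = 2**k*(2*k + 7)*factorial(k + 3), as required.

Yes. s_k = 2^{k} \left(k + 3\right)!.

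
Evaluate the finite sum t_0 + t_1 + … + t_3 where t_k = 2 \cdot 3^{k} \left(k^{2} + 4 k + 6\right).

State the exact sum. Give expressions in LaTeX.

Σ = 1860

r(k) = 3*(k**2 + 6*k + 11)/(k**2 + 4*k + 6) after simplifying.
Factor: A=3; B=1; C=k**2 + 4*k + 6.
Key eq: (3)·f(k+1) = (1)·f(k) + (k**2 + 4*k + 6).
Degrees (0,0,2) ⇒ d ≤ 2.
Match coefficients ⇒ f(k) = (k**2 + k + 3)/2.
Then R = B(k−1)f/C = (k**2 + k + 3)/(2*(k**2 + 4*k + 6)), so s_k = R(k)·t_k = 3**k*(k**2 + k + 3).
Δs = 2*3**k*(k**2 + 4*k + 6), as required.
Σ_(k=0)^(3) t_k = s_(4) − s_(0) = 1863 − (3) = 1860.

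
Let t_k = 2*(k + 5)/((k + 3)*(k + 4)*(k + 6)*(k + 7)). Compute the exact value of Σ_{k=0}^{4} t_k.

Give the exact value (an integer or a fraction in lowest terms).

Σ = 35/792

Compute t_(k+1)/t_k: get (k + 3)*(k + 6)**2/((k + 5)**2*(k + 8)).
Normal form (A,B,C) = (k + 3, k + 8, k**2 + 10*k + 25).
Need (k + 3)·f(k+1) − (k + 7)·f(k) = k**2 + 10*k + 25.
Degrees (1,1,2) ⇒ d ≤ 4.
Match coefficients ⇒ f(k) = k*(k + 4)*(k + 5)*(k + 9)/36.
So s_k = (B(k−1)f/C)·t_k = (k*(k + 4)*(k + 7)*(k + 9)/(36*(k + 5)))·t_k = k*(k + 9)/(18*(k**2 + 9*k + 18)).
Check: Δs_k = 2*(k + 5)/(k**4 + 20*k**3 + 145*k**2 + 450*k + 504). ✓
Sum = s_(5) − s_(0); s_(5) = 35/792, s_(0) = 0 ⇒ 35/792.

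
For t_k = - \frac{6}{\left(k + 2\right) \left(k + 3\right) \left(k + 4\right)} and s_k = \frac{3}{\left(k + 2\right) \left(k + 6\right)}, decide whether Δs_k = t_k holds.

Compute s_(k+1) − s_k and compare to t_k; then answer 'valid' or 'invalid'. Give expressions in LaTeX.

Invalid: residual \frac{9 \left(3 k + 16\right)}{k^{5} + 22 k^{4} + 185 k^{3} + 740 k^{2} + 1404 k + 1008} ≠ 0.

s_(k+1) = 3/((k + 3)*(k + 7))
s_(k+1) − s_k = 3*(-2*k - 9)/(k**4 + 18*k**3 + 113*k**2 + 288*k + 252)
(s_(k+1) − s_k) − t_k = 9*(3*k + 16)/(k**5 + 22*k**4 + 185*k**3 + 740*k**2 + 1404*k + 1008)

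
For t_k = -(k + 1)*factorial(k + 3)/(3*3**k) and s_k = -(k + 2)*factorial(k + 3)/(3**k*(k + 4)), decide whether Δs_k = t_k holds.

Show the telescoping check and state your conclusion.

Invalid: residual 2*(k**2 + 5*k + 1)*factorial(k + 3)/(3*3**k*(k + 4)*(k + 5)) ≠ 0.

s_(k+1) = -(k + 3)*factorial(k + 4)/(3*3**k*(k + 5))
s_(k+1) − s_k = -(k**3 + 8*k**2 + 19*k + 18)*factorial(k + 3)/(3*3**k*(k + 4)*(k + 5))
(s_(k+1) − s_k) − t_k = 2*(k**2 + 5*k + 1)*factorial(k + 3)/(3*3**k*(k + 4)*(k + 5))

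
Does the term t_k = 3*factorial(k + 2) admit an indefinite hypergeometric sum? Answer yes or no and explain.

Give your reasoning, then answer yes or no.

No — t_k has no hypergeometric antidifference.

Step 1: r(k) = k + 3.
So A=k + 3 and B=1, with C=1.
Key eq: (k + 3)·f(k+1) = (1)·f(k) + (1).
From deg A=1, deg B=0, deg C=0: d=-1.
deg f ≤ -1 is impossible — no certificate.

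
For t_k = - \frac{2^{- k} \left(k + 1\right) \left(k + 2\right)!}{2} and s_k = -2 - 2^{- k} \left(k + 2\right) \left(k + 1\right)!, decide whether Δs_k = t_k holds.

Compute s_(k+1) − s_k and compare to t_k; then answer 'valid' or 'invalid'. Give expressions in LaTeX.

valid (s_(k+1) − s_k reduces to t_k)

s_(k+1) = -2**(-k - 1)*(k + 3)*factorial(k + 2) - 2
s_(k+1) − s_k = -(k + 1)*factorial(k + 2)/(2*2**k)
(s_(k+1) − s_k) − t_k = 0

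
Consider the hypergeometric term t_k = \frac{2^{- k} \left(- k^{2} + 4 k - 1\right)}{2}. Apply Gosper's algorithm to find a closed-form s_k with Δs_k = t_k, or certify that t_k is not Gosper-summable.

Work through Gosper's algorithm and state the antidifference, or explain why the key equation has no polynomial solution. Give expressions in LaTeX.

s_k = 2^{- k} k \left(k - 2\right)

The ratio is (k**2/2 - k - 1)/(k**2 - 4*k + 1).
Take A(k)=1/2, B(k)=1, C(k)=k**2 - 4*k + 1.
Need (1/2)·f(k+1) − (1)·f(k) = k**2 - 4*k + 1.
Bound: deg f ≤ 2.
Coefficient equations give f(k) = -2*k*(k - 2).
R(k) = B(k−1)·f(k)/C(k) = -2*k*(k - 2)/(k**2 - 4*k + 1); s_k = R·t_k = k*(k - 2)/2**k.
Verify: (-k**2 + 4*k - 1)/(2*2**k) matches t_k.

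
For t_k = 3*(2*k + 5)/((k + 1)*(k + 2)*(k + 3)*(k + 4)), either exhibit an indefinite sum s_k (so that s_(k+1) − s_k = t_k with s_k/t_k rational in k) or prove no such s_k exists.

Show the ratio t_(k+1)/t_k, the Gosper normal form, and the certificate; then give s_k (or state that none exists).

s_k = k*(k + 4)/(k**2 + 4*k + 3)

Ratio r(k) = (k + 1)*(2*k + 7)/((k + 5)*(2*k + 5)).
Take A(k)=k + 1, B(k)=k + 5, C(k)=k + 5/2.
Set up (k + 1)·f(k+1) − (k + 4)·f(k) − (k + 5/2) = 0.
deg f ≤ 3 (via 1,1,1).
Solve for f: f(k) = k*(k + 2)*(k + 4)/6 (degree 3 ≤ 3).
Then R = B(k−1)f/C = k*(k + 2)*(k + 4)**2/(3*(2*k + 5)), so s_k = R(k)·t_k = k*(k + 4)/(k**2 + 4*k + 3).
Check: Δs_k = 3*(2*k + 5)/(k**4 + 10*k**3 + 35*k**2 + 50*k + 24). ✓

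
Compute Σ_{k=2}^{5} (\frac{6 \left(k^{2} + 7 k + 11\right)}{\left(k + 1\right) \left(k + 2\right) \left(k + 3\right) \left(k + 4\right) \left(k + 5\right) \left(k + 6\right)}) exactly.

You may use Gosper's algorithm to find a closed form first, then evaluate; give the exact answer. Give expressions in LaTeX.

Σ = 8/495

Step 1: r(k) = (k + 1)*(7*k + (k + 1)**2 + 18)/((k + 7)*(k**2 + 7*k + 11)).
A = k + 1, B = k + 7, C = k**2 + 7*k + 11.
Set up (k + 1)·f(k+1) − (k + 6)·f(k) − (k**2 + 7*k + 11) = 0.
Degrees (1,1,2) ⇒ d ≤ 5.
Match coefficients ⇒ f(k) = k*(k + 2)*(k + 4)*(k**2 + 9*k + 23)/45.
Get s_k = R·t_k = 2*k*(k**2 + 9*k + 23)/(15*(k**3 + 9*k**2 + 23*k + 15)) with R(k) = B(k−1)f(k)/C(k) = k*(k + 2)*(k + 4)*(k + 6)*(k**2 + 9*k + 23)/(45*(k**2 + 7*k + 11)).
Verify: 6*(k**2 + 7*k + 11)/(k**6 + 21*k**5 + 175*k**4 + 735*k**3 + 1624*k**2 + 1764*k + 720) matches t_k.
Telescoping: Σ = s_(6) − s_(2) = 452/3465 − (4/35) = 8/495.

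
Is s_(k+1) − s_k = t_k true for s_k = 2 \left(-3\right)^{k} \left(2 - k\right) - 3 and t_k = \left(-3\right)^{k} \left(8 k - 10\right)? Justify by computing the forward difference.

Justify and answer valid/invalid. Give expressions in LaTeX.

s_(k+1) = 6*(-3)**k*(k - 1) - 3
s_(k+1) − s_k = (-3)**k*(8*k - 10)
(s_(k+1) − s_k) − t_k = 0

Valid: the claim telescopes to t_k.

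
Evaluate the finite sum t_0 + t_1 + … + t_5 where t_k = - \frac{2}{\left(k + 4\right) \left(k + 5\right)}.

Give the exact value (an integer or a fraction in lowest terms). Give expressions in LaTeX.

t_(k+1)/t_k = (k + 4)/(k + 6).
Normal form (A,B,C) = (k + 4, k + 6, 1).
Solve (k + 4)·f(k+1) − (k + 5)·f(k) = 1.
d = 1 from the (1,1,0) case.
A polynomial solution: f(k) = k/4.
So s_k = (B(k−1)f/C)·t_k = (k*(k + 5)/4)·t_k = -k/(2*k + 8).
Verify: -2/(k**2 + 9*k + 20) matches t_k.
Evaluate s at k=6 and k=0: -3/10 and 0; difference -3/10.

Σ = -3/10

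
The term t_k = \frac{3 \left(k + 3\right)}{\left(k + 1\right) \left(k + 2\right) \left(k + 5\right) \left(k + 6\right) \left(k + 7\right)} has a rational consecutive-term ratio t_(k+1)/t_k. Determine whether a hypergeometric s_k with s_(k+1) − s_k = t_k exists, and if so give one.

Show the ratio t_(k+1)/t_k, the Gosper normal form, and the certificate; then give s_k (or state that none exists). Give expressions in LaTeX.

Compute t_(k+1)/t_k: get (k + 1)*(k + 4)*(k + 5)/((k + 3)**2*(k + 8)).
Take A(k)=k + 1, B(k)=k + 8, C(k)=k**3 + 10*k**2 + 33*k + 36.
Set up (k + 1)·f(k+1) − (k + 7)·f(k) − (k**3 + 10*k**2 + 33*k + 36) = 0.
Degrees (1,1,3) ⇒ d ≤ 6.
A polynomial solution: f(k) = k*(k + 2)*(k + 3)*(k + 4)*(k**2 + 12*k + 41)/90.
So s_k = (B(k−1)f/C)·t_k = (k*(k + 2)*(k + 7)*(k**2 + 12*k + 41)/(90*(k + 3)))·t_k = k*(k**2 + 12*k + 41)/(30*(k**3 + 12*k**2 + 41*k + 30)).
s_(k+1) − s_k = 3*(k + 3)/(k**5 + 21*k**4 + 163*k**3 + 567*k**2 + 844*k + 420) = t_k.

s_k = \frac{k \left(k^{2} + 12 k + 41\right)}{30 \left(k^{3} + 12 k^{2} + 41 k + 30\right)}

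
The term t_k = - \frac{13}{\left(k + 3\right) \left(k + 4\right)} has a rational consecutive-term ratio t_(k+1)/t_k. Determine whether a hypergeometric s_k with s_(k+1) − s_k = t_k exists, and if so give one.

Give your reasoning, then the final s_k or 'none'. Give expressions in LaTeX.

s_k = - \frac{13 k}{3 k + 9}

Ratio r(k) = (k + 3)/(k + 5).
Factor: A=k + 3; B=k + 5; C=1.
Set up (k + 3)·f(k+1) − (k + 4)·f(k) − (1) = 0.
deg f ≤ 1 (via 1,1,0).
Coefficient equations give f(k) = k/3.
R(k) = B(k−1)·f(k)/C(k) = k*(k + 4)/3; s_k = R·t_k = -13*k/(3*k + 9).
Check: Δs_k = -13/(k**2 + 7*k + 12). ✓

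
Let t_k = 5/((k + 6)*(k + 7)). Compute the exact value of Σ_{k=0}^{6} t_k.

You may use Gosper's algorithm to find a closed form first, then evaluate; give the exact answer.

Σ = 35/78

t_(k+1)/t_k = (k + 6)/(k + 8).
Normal form (A,B,C) = (k + 6, k + 8, 1).
f must satisfy (k + 6)·f(k+1) − (k + 7)·f(k) = 1.
d = 1 from the (1,1,0) case.
Solving with deg f ≤ 1: f(k) = k/6.
So s_k = (B(k−1)f/C)·t_k = (k*(k + 7)/6)·t_k = 5*k/(6*(k + 6)).
Check: Δs_k = 5/(k**2 + 13*k + 42). ✓
Σ_(k=0)^(6) t_k = s_(7) − s_(0) = 35/78 − (0) = 35/78.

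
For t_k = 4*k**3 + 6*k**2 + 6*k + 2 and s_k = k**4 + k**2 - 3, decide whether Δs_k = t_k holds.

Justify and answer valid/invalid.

s_(k+1) = (k + 1)**4 + (k + 1)**2 - 3
s_(k+1) − s_k = 4*k**3 + 6*k**2 + 6*k + 2
(s_(k+1) − s_k) − t_k = 0

Valid: the claim telescopes to t_k.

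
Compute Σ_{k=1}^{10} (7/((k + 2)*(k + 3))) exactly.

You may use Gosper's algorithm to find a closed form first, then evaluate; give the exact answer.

r(k) = (k + 2)/(k + 4) after simplifying.
Gosper form: A/B · C(k+1)/C(k) with A=k + 2, B=k + 4, C=1.
Key eq: (k + 2)·f(k+1) = (k + 3)·f(k) + (1).
From deg A=1, deg B=1, deg C=0: d=1.
Solve for f: f(k) = k/2 (degree 1 ≤ 1).
So s_k = (B(k−1)f/C)·t_k = (k*(k + 3)/2)·t_k = 7*k/(2*(k + 2)).
Δs = 7/(k**2 + 5*k + 6), as required.
Evaluate s at k=11 and k=1: 77/26 and 7/6; difference 70/39.

Σ = 70/39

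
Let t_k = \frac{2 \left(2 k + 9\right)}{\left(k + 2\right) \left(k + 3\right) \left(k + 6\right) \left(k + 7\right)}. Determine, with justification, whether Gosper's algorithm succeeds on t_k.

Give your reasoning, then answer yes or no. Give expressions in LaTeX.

Step 1: r(k) = (k + 2)*(k + 6)*(2*k + 11)/((k + 4)*(k + 8)*(2*k + 9)).
Take A(k)=k + 2, B(k)=k + 8, C(k)=k**3 + 27*k**2/2 + 121*k/2 + 90.
Solve (k + 2)·f(k+1) − (k + 7)·f(k) = k**3 + 27*k**2/2 + 121*k/2 + 90.
d = 5 from the (1,1,3) case.
Match coefficients ⇒ f(k) = k*(k + 3)*(k + 4)*(k + 5)*(k + 8)/24.
Get s_k = R·t_k = k*(k + 8)/(6*(k**2 + 8*k + 12)) with R(k) = B(k−1)f(k)/C(k) = k*(k + 3)*(k + 7)*(k + 8)/(12*(2*k + 9)).
Δs = 2*(2*k + 9)/(k**4 + 18*k**3 + 113*k**2 + 288*k + 252), as required.

Yes. s_k = \frac{k \left(k + 8\right)}{6 \left(k^{2} + 8 k + 12\right)}.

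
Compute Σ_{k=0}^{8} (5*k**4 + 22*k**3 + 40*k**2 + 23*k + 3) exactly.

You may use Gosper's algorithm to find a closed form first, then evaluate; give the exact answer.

Compute t_(k+1)/t_k: get (5*k**4 + 42*k**3 + 136*k**2 + 189*k + 93)/(5*k**4 + 22*k**3 + 40*k**2 + 23*k + 3).
So A=1 and B=1, with C=k**4 + 22*k**3/5 + 8*k**2 + 23*k/5 + 3/5.
f must satisfy (1)·f(k+1) − (1)·f(k) = k**4 + 22*k**3/5 + 8*k**2 + 23*k/5 + 3/5.
Bound: deg f ≤ 5.
Solve for f: f(k) = k*(k**4 + 3*k**3 + 4*k**2 - 3*k - 2)/5 (degree 5 ≤ 5).
R(k) = B(k−1)·f(k)/C(k) = k*(k**4 + 3*k**3 + 4*k**2 - 3*k - 2)/(5*k**4 + 22*k**3 + 40*k**2 + 23*k + 3); s_k = R·t_k = k*(k**4 + 3*k**3 + 4*k**2 - 3*k - 2).
Check: Δs_k = 5*k**4 + 22*k**3 + 40*k**2 + 23*k + 3. ✓
Telescoping: Σ = s_(9) − s_(0) = 81387 − (0) = 81387.

Σ = 81387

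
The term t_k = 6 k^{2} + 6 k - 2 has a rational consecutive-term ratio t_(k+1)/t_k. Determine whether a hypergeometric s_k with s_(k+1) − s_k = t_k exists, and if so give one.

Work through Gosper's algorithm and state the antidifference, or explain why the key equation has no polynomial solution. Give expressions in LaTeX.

Step 1: r(k) = (3*k**2 + 9*k + 5)/(3*k**2 + 3*k - 1).
Gosper form: A/B · C(k+1)/C(k) with A=1, B=1, C=k**2 + k - 1/3.
Need (1)·f(k+1) − (1)·f(k) = k**2 + k - 1/3.
d = 3 from the (0,0,2) case.
A polynomial solution: f(k) = k*(k**2 - 2)/3.
So s_k = (B(k−1)f/C)·t_k = (k*(k**2 - 2)/(3*k**2 + 3*k - 1))·t_k = 2*k*(k**2 - 2).
Δs = 6*k**2 + 6*k - 2, as required.

s_k = 2 k \left(k^{2} - 2\right)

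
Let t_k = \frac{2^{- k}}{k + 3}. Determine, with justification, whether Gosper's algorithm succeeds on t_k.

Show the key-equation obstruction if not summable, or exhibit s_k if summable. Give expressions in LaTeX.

No — t_k has no hypergeometric antidifference.

r(k) = (k + 3)/(2*(k + 4)) after simplifying.
Normal form (A,B,C) = (k/2 + 3/2, k + 4, 1).
Solve (k/2 + 3/2)·f(k+1) − (k + 3)·f(k) = 1.
Bound: deg f ≤ -1.
Bound -1 < 0, so the key equation has no polynomial solution.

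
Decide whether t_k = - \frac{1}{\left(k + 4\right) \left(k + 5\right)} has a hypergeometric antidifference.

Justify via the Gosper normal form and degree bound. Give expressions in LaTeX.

Yes. s_k = - \frac{k}{4 k + 16}.

Compute t_(k+1)/t_k: get (k + 4)/(k + 6).
Take A(k)=k + 4, B(k)=k + 6, C(k)=1.
f must satisfy (k + 4)·f(k+1) − (k + 5)·f(k) = 1.
d = 1 from the (1,1,0) case.
A polynomial solution: f(k) = k/4.
Certificate R = B(k−1)f/C = k*(k + 5)/4 gives s_k = -k/(4*k + 16).
Δs = -1/(k**2 + 9*k + 20), as required.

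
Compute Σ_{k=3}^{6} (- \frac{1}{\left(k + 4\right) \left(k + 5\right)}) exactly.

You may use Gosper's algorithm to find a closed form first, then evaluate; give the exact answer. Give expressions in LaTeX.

Ratio r(k) = (k + 4)/(k + 6).
A = k + 4, B = k + 6, C = 1.
f must satisfy (k + 4)·f(k+1) − (k + 5)·f(k) = 1.
deg f ≤ 1 (via 1,1,0).
Match coefficients ⇒ f(k) = k/4.
Get s_k = R·t_k = -k/(4*k + 16) with R(k) = B(k−1)f(k)/C(k) = k*(k + 5)/4.
Δs = -1/(k**2 + 9*k + 20), as required.
Telescoping: Σ = s_(7) − s_(3) = -7/44 − (-3/28) = -4/77.

Σ = -4/77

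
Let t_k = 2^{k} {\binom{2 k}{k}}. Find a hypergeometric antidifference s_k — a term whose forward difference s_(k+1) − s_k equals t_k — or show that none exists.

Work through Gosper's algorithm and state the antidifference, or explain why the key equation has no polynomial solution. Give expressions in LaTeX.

t_(k+1)/t_k = 4*(2*k + 1)/(k + 1).
So A=8*k + 4 and B=k + 1, with C=1.
Key eq: (8*k + 4)·f(k+1) = (k)·f(k) + (1).
Degrees (1,1,0) ⇒ d ≤ -1.
Bound -1 < 0, so the key equation has no polynomial solution.

none (Gosper's algorithm certifies no s_k)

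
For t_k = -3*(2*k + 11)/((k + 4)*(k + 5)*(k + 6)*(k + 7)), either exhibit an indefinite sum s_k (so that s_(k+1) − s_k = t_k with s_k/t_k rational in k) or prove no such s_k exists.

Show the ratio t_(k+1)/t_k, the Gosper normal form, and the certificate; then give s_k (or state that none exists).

r(k) = (k + 4)*(2*k + 13)/((k + 8)*(2*k + 11)) after simplifying.
Normal form (A,B,C) = (k + 4, k + 8, k + 11/2).
Solve (k + 4)·f(k+1) − (k + 7)·f(k) = k + 11/2.
From deg A=1, deg B=1, deg C=1: d=3.
Solve for f: f(k) = k*(k + 5)*(k + 10)/48 (degree 3 ≤ 3).
Get s_k = R·t_k = k*(-k - 10)/(8*(k**2 + 10*k + 24)) with R(k) = B(k−1)f(k)/C(k) = k*(k + 5)*(k + 7)*(k + 10)/(24*(2*k + 11)).
Check: Δs_k = 3*(-2*k - 11)/(k**4 + 22*k**3 + 179*k**2 + 638*k + 840). ✓

s_k = k*(-k - 10)/(8*(k**2 + 10*k + 24))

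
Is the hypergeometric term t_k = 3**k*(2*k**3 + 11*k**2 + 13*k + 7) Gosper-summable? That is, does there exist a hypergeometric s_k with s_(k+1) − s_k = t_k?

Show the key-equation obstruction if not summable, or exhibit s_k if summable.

r(k) = 3*(2*k**3 + 17*k**2 + 41*k + 33)/(2*k**3 + 11*k**2 + 13*k + 7) after simplifying.
Normal form (A,B,C) = (3, 1, k**3 + 11*k**2/2 + 13*k/2 + 7/2).
Set up (3)·f(k+1) − (1)·f(k) − (k**3 + 11*k**2/2 + 13*k/2 + 7/2) = 0.
Bound: deg f ≤ 3.
Solve for f: f(k) = (k + 2)*(k**2 - k + 1)/2 (degree 3 ≤ 3).
Certificate R = B(k−1)f/C = (k + 2)*(k**2 - k + 1)/(2*k**3 + 11*k**2 + 13*k + 7) gives s_k = 3**k*(k**3 + k**2 - k + 2).
Check: Δs_k = 3**k*(2*k**3 + 11*k**2 + 13*k + 7). ✓

Yes. s_k = 3**k*(k**3 + k**2 - k + 2).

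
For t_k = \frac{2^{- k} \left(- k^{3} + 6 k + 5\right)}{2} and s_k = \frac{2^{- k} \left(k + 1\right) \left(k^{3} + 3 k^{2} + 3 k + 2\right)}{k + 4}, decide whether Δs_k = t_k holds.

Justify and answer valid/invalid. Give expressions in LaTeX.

Invalid: residual \frac{3 \cdot 2^{- k} \left(k^{4} + 6 k^{3} - 23 k - 16\right)}{2 \left(k^{2} + 9 k + 20\right)} ≠ 0.

s_(k+1) = (k**4 + 8*k**3 + 24*k**2 + 33*k + 18)/(2*2**k*(k + 5))
s_(k+1) − s_k = (-k**5 - 6*k**4 + 4*k**3 + 59*k**2 + 96*k + 52)/(2*2**k*(k**2 + 9*k + 20))
(s_(k+1) − s_k) − t_k = 3*(k**4 + 6*k**3 - 23*k - 16)/(2*2**k*(k**2 + 9*k + 20))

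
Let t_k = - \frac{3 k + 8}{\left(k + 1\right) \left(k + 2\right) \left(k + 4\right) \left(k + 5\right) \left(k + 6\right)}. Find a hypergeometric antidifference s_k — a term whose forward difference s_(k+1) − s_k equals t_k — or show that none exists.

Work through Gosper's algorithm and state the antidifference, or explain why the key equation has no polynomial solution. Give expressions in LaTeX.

Compute t_(k+1)/t_k: get (k + 1)*(k + 4)*(3*k + 11)/((k + 3)*(k + 7)*(3*k + 8)).
A = k + 1, B = k + 7, C = k**2 + 17*k/3 + 8.
Need (k + 1)·f(k+1) − (k + 6)·f(k) = k**2 + 17*k/3 + 8.
deg f ≤ 5 (via 1,1,2).
Solving with deg f ≤ 5: f(k) = k*(k + 2)*(k + 3)*(k**2 + 10*k + 29)/60.
Then R = B(k−1)f/C = k*(k + 2)*(k + 6)*(k**2 + 10*k + 29)/(20*(3*k + 8)), so s_k = R(k)·t_k = k*(-k**2 - 10*k - 29)/(20*(k**3 + 10*k**2 + 29*k + 20)).
Δs = (-3*k - 8)/(k**5 + 18*k**4 + 121*k**3 + 372*k**2 + 508*k + 240), as required.

s_k = \frac{k \left(- k^{2} - 10 k - 29\right)}{20 \left(k^{3} + 10 k^{2} + 29 k + 20\right)}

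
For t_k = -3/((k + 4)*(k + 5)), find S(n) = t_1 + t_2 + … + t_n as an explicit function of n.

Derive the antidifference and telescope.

S(n) = -3*n/(5*n + 25)

Compute t_(k+1)/t_k: get (k + 4)/(k + 6).
So A=k + 4 and B=k + 6, with C=1.
Need (k + 4)·f(k+1) − (k + 5)·f(k) = 1.
Bound: deg f ≤ 1.
A polynomial solution: f(k) = k/4.
So s_k = (B(k−1)f/C)·t_k = (k*(k + 5)/4)·t_k = -3*k/(4*k + 16).
Verify: -3/(k**2 + 9*k + 20) matches t_k.
Evaluate: s_(n+1) = 3*(-n - 1)/(4*(n + 5)); subtract s_(1) = -3/20 ⇒ S(n) = -3*n/(5*n + 25).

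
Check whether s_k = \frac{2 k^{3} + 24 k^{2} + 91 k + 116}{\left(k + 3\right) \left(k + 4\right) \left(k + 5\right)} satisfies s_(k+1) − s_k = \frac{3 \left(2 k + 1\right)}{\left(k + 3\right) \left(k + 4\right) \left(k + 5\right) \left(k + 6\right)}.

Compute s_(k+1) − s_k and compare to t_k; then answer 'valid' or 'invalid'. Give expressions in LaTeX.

s_(k+1) = (91*k + 2*(k + 1)**3 + 24*(k + 1)**2 + 207)/((k + 4)*(k + 5)*(k + 6))
s_(k+1) − s_k = 3*(2*k + 1)/(k**4 + 18*k**3 + 119*k**2 + 342*k + 360)
(s_(k+1) − s_k) − t_k = 0

valid (s_(k+1) − s_k reduces to t_k)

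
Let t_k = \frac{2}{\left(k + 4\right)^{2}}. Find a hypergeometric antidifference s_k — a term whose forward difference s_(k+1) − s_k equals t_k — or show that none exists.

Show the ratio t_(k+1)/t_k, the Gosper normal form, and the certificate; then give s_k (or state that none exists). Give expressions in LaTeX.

t_(k+1)/t_k = (k + 4)**2/(k + 5)**2.
Factor: A=k**2 + 8*k + 16; B=k**2 + 10*k + 25; C=1.
Set up (k**2 + 8*k + 16)·f(k+1) − (k**2 + 8*k + 16)·f(k) − (1) = 0.
Bound: deg f ≤ 0.
Put f(k) = c0: A·f(k+1) − B(k−1)·f(k) − C = -1; need -1 = 0 — inconsistent ⇒ no f, not summable.

none — t_k is not Gosper-summable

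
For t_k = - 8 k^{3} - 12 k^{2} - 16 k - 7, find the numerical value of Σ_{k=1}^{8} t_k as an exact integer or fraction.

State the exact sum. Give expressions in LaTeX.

Σ = -13448

Ratio r(k) = (8*k**3 + 36*k**2 + 64*k + 43)/(8*k**3 + 12*k**2 + 16*k + 7).
Normal form (A,B,C) = (1, 1, k**3 + 3*k**2/2 + 2*k + 7/8).
Set up (1)·f(k+1) − (1)·f(k) − (k**3 + 3*k**2/2 + 2*k + 7/8) = 0.
From deg A=0, deg B=0, deg C=3: d=4.
Solving with deg f ≤ 4: f(k) = k*(2*k**3 + 4*k + 1)/8.
Then R = B(k−1)f/C = k*(2*k**3 + 4*k + 1)/(8*k**3 + 12*k**2 + 16*k + 7), so s_k = R(k)·t_k = k*(-2*k**3 - 4*k - 1).
Verify: -8*k**3 - 12*k**2 - 16*k - 7 matches t_k.
Σ_(k=1)^(8) t_k = s_(9) − s_(1) = -13455 − (-7) = -13448.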